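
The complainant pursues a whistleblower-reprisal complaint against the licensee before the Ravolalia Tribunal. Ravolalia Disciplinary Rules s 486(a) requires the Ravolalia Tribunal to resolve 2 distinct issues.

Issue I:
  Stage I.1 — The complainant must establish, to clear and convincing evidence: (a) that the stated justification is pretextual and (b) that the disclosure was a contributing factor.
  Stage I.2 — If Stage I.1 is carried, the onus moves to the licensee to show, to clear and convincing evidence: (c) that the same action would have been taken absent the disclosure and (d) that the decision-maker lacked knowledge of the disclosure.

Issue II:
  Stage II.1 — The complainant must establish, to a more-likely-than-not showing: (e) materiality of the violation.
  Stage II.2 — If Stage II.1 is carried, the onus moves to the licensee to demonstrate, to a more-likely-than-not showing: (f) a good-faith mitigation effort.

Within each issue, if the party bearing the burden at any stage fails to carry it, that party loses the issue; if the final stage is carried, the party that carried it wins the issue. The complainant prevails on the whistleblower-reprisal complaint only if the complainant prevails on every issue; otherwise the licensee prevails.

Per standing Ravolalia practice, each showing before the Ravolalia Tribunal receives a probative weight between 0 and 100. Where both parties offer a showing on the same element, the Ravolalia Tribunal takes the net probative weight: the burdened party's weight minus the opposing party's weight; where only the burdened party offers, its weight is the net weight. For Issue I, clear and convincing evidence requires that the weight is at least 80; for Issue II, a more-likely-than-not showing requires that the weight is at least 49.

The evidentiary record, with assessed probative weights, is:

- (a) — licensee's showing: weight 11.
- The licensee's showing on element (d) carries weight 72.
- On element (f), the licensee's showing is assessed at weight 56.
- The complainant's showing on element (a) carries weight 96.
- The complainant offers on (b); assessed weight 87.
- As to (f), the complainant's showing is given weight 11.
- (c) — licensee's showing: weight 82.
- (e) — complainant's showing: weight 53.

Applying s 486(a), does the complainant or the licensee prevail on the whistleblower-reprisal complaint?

complainant

— Issue I —
Stage I.1 — burden on complainant; standard: clear and convincing evidence (weight is at least 80).
    (a): 96 − 11 = 85 ≥ 80 [met]
    (b): 87 ≥ 80 [met]
  All elements met. The burden passes to the licensee.
Stage I.2 — burden on licensee; standard: clear and convincing evidence (weight is at least 80).
    (c): 82 ≥ 80 [met]
    (d): 72 < 80 [not met]
  Not every element is met, so the licensee fails to carry Stage I.2.
So the complainant prevails on this issue.
— Issue II —
Stage II.1 — burden on complainant; standard: a more-likely-than-not showing (weight is at least 49).
    (e): 53 ≥ 49 [met]
  Stage II.1 carried; the burden shifts to the licensee.
Stage II.2 — burden on licensee; standard: a more-likely-than-not showing (weight is at least 49).
    (f): 56 − 11 = 45 < 49 [not met]
  The licensee does not carry Stage II.2.
So the complainant prevails on this issue.
Per-issue: Issue I → complainant; Issue II → complainant. The complainant must prevail on every issue; overall, the complainant prevails.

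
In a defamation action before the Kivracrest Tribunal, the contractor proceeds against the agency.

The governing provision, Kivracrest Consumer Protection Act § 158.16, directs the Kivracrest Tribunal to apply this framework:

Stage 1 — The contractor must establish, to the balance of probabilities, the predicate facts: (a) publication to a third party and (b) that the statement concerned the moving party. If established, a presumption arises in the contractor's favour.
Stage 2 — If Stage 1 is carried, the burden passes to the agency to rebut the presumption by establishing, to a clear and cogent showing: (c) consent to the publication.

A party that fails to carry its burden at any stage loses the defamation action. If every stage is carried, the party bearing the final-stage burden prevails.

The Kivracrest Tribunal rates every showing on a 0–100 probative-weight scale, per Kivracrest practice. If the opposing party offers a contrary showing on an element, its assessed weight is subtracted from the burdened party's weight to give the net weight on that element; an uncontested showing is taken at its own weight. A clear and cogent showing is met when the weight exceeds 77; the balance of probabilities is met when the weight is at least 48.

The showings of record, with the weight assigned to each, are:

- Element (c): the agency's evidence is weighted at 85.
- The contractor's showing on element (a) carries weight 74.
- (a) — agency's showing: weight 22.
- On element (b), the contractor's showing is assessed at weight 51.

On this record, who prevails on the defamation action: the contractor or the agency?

agency

At Stage 1 the contractor must meet the balance of probabilities (weight is at least 48): on (a) the weight is 74 less the opposing 22 gives net 52, ≥ 48, so (a) meets the standard; on (b) the weight is 51, which does reach 48, so (b) meets the standard.
  The contractor carries Stage 1; the agency now bears the burden.
At Stage 2 the agency must meet a clear and cogent showing (weight exceeds 77): on (c) the weight is 85, > 77, so (c) meets the standard.
  The agency carries the last stage.
All stages carried — the agency prevails.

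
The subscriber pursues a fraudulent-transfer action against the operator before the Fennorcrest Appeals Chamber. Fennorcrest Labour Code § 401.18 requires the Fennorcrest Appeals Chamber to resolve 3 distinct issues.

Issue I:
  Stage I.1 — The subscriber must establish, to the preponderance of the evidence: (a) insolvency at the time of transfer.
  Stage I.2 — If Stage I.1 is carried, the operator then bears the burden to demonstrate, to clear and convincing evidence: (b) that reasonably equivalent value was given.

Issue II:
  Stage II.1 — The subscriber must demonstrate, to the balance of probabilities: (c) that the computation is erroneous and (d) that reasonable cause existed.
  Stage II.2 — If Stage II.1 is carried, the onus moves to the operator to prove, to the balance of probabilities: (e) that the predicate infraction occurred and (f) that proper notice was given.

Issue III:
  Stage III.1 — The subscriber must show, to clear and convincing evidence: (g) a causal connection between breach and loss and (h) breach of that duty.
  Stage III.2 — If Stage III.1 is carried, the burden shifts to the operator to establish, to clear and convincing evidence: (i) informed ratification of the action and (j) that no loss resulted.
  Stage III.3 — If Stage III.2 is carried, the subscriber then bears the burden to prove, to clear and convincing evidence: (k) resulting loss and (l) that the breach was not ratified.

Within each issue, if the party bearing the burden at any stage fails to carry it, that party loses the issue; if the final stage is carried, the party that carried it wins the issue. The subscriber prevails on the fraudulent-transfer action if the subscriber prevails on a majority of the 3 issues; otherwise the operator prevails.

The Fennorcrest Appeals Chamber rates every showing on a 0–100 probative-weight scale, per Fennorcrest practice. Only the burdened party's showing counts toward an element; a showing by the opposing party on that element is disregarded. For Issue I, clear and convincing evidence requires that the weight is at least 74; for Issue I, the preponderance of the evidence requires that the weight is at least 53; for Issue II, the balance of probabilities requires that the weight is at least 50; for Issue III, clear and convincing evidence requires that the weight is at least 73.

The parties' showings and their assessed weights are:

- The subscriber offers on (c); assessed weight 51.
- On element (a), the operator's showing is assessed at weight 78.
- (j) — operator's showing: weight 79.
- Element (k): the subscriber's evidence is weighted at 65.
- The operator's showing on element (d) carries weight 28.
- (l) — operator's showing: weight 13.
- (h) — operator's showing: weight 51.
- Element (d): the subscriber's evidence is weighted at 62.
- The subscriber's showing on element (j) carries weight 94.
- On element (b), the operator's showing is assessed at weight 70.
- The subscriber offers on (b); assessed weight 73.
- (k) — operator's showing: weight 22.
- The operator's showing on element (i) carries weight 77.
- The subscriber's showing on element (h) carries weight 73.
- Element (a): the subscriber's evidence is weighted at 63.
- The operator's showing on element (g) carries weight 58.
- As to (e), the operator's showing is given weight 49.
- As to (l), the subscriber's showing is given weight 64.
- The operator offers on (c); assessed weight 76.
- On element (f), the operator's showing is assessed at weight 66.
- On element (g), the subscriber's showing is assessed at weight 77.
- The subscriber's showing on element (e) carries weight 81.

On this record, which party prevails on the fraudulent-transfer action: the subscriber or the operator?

subscriber

— Issue I —
At Stage I.1 the subscriber must meet the preponderance of the evidence (weight is at least 53): on (a) the weight is 63 (the operator's 78 is given no effect), ≥ 53, so (a) meets the standard.
  Stage I.1 carried; the burden shifts to the operator.
At Stage I.2 the operator must meet clear and convincing evidence (weight is at least 74): on (b) the weight is 70 (the subscriber's 73 is given no effect), which does not reach 74, so (b) does not meet the standard.
  Stage I.2 not carried; the operator fails its burden.
The analysis ends at Stage I.2; the subscriber prevails on this issue.
— Issue II —
At Stage II.1 the subscriber must meet the balance of probabilities (weight is at least 50): on (c) the weight is 51 (the operator's 76 is given no effect), ≥ 50, so (c) meets the standard; on (d) the weight is 62 (the operator's 28 is given no effect), ≥ 50, so (d) meets the standard.
  Stage II.1 is satisfied; the onus moves to the operator.
At Stage II.2 the operator must meet the balance of probabilities (weight is at least 50): on (e) the weight is 49 (the subscriber's 81 is given no effect), which does not reach 50, so (e) does not meet the standard; on (f) the weight is 66, ≥ 50, so (f) meets the standard.
  Stage II.2 not carried; the operator fails its burden.
The subscriber prevails on this issue.
— Issue III —
Stage III.1 — burden on subscriber; standard: clear and convincing evidence (weight is at least 73).
    (g): 77 (operator's 58 disregarded) ≥ 73 [met]
    (h): 73 (operator's 51 disregarded) ≥ 73 [met]
  The subscriber carries Stage III.1; the operator now bears the burden.
Stage III.2 — burden on operator; standard: clear and convincing evidence (weight is at least 73).
    (i): 77 ≥ 73 [met]
    (j): 79 (subscriber's 94 disregarded) ≥ 73 [met]
  Stage III.2 carried; the burden shifts to the subscriber.
Stage III.3 — burden on subscriber; standard: clear and convincing evidence (weight is at least 73).
    (k): 65 (operator's 22 disregarded) < 73 [not met]
    (l): 64 (operator's 13 disregarded) < 73 [not met]
  Stage III.3 not carried; the subscriber fails its burden.
The analysis ends at Stage III.3; the operator prevails on this issue.
Per-issue: Issue I → subscriber; Issue II → subscriber; Issue III → operator. The subscriber must prevail on a majority of issues; overall, the subscriber prevails.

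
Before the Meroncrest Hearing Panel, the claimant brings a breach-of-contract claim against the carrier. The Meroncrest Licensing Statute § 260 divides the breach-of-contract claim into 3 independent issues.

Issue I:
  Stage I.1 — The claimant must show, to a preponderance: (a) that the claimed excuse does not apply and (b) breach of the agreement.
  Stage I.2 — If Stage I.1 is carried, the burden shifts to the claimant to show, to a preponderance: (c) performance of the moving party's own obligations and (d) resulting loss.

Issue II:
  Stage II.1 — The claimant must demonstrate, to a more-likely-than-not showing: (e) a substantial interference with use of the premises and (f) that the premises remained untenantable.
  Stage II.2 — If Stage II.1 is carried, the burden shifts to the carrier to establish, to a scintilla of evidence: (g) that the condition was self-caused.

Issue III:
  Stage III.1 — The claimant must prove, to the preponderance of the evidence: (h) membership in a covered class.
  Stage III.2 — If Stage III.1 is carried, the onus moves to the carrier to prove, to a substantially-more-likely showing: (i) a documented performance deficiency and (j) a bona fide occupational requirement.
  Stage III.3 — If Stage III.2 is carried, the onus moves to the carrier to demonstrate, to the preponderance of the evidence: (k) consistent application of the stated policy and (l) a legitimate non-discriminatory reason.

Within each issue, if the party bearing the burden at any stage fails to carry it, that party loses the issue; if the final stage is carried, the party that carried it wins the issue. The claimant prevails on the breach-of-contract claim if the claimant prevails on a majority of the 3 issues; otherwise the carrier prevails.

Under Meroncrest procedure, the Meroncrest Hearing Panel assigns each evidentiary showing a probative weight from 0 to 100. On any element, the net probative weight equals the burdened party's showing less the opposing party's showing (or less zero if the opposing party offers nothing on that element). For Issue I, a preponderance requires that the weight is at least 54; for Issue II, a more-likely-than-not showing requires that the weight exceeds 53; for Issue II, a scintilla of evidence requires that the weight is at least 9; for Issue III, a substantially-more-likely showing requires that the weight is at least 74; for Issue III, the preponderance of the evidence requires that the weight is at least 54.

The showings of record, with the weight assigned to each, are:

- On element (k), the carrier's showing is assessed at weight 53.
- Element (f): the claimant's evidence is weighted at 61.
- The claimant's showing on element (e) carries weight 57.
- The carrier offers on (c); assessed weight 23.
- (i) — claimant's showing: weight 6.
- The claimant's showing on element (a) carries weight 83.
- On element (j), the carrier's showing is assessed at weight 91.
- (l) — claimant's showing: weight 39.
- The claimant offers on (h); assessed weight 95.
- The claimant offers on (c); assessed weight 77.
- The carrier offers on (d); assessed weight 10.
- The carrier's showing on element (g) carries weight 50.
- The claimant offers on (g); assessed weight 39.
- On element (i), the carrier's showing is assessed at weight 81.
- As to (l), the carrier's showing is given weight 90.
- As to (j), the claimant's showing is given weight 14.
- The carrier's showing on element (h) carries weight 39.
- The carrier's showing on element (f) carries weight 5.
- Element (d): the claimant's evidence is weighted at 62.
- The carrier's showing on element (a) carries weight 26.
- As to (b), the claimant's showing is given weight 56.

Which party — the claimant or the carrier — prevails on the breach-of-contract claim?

— Issue I —
Stage I.1 — burden on claimant; standard: a preponderance (weight is at least 54).
    (a): 83 − 26 = 57 ≥ 54 [met]
    (b): 56 ≥ 54 [met]
  Stage I.1 is satisfied; the claimant continues to bear the burden.
Stage I.2 — burden on claimant; standard: a preponderance (weight is at least 54).
    (c): 77 − 23 = 54 ≥ 54 [met]
    (d): 62 − 10 = 52 < 54 [not met]
  The claimant does not carry Stage I.2.
The carrier prevails on this issue.
— Issue II —
Stage II.1 (claimant, a more-likely-than-not showing, weight exceeds 53): (e) 57 > 53 — meets; (f) net 61−5=56 > 53 — meets.
  Stage II.1 carried; the burden shifts to the carrier.
Stage II.2 (carrier, a scintilla of evidence, weight is at least 9): (g) net 50−39=11 ≥ 9 — meets.
  All elements met at the final stage.
All stages carried — the carrier prevails on this issue.
— Issue III —
At Stage III.1 the claimant must meet the preponderance of the evidence (weight is at least 54): on (h) the weight is 95 less the opposing 39 gives net 56, ≥ 54, so (h) meets the standard.
  Stage III.1 carried; the burden shifts to the carrier.
At Stage III.2 the carrier must meet a substantially-more-likely showing (weight is at least 74): on (i) the weight is 81 less the opposing 6 gives net 75, which does reach 74, so (i) meets the standard; on (j) the weight is 91 less the opposing 14 gives net 77, which does reach 74, so (j) meets the standard.
  Stage III.2 carried; the burden remains with the carrier.
At Stage III.3 the carrier must meet the preponderance of the evidence (weight is at least 54): on (k) the weight is 53, < 54, so (k) does not meet the standard; on (l) the weight is 90 less the opposing 39 gives net 51, < 54, so (l) does not meet the standard.
  Stage III.3 not carried; the carrier fails its burden.
So the claimant prevails on this issue.
Per-issue: Issue I → carrier; Issue II → carrier; Issue III → claimant. The claimant must prevail on a majority of issues; overall, the carrier prevails.

carrier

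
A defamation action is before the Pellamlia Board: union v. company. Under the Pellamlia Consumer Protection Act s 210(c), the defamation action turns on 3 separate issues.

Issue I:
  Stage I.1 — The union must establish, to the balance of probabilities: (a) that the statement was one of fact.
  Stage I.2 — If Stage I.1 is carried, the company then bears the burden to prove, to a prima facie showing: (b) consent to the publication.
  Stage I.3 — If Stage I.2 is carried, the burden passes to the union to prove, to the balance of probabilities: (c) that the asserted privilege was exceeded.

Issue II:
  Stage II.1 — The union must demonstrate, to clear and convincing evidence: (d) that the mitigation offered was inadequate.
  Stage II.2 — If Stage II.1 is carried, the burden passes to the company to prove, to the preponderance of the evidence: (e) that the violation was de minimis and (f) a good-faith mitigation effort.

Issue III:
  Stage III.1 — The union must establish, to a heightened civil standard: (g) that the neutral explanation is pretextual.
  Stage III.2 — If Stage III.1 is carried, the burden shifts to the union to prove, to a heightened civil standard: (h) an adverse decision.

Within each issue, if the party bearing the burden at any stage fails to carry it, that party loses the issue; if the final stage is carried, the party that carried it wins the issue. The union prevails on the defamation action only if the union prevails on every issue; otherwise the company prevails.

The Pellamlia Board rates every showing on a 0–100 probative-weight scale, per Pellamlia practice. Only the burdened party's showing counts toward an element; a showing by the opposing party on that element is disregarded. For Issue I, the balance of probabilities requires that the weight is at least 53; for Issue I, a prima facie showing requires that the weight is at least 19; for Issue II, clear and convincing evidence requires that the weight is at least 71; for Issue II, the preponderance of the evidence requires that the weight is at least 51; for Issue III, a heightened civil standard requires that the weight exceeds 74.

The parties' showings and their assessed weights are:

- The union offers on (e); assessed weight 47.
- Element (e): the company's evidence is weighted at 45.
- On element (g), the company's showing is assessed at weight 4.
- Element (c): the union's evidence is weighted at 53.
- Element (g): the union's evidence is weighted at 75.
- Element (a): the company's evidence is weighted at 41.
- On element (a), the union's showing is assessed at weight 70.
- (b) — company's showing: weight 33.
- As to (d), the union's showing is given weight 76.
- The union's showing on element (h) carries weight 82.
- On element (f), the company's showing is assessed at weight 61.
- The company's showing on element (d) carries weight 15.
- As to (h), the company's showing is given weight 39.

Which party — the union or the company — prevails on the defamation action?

— Issue I —
Stage I.1 — burden on union; standard: the balance of probabilities (weight is at least 53).
    (a): 70 (company's 41 disregarded) ≥ 53 [met]
  The union carries Stage I.1; the company now bears the burden.
Stage I.2 — burden on company; standard: a prima facie showing (weight is at least 19).
    (b): 33 ≥ 19 [met]
  Stage I.2 is satisfied; the onus moves to the union.
Stage I.3 — burden on union; standard: the balance of probabilities (weight is at least 53).
    (c): 53 ≥ 53 [met]
  All elements met at the final stage.
All stages carried — the union prevails on this issue.
— Issue II —
Stage II.1 — burden on union; standard: clear and convincing evidence (weight is at least 71).
    (d): 76 (company's 15 disregarded) ≥ 71 [met]
  Stage II.1 is satisfied; the onus moves to the company.
Stage II.2 — burden on company; standard: the preponderance of the evidence (weight is at least 51).
    (e): 45 (union's 47 disregarded) < 51 [not met]
    (f): 61 ≥ 51 [met]
  Not every element is met, so the company fails to carry Stage II.2.
The union prevails on this issue.
— Issue III —
Stage III.1 (union, a heightened civil standard, weight exceeds 74): (g) 75 (company's 4 disregarded) > 74 — meets.
  Stage III.1 is satisfied; the union continues to bear the burden.
Stage III.2 (union, a heightened civil standard, weight exceeds 74): (h) 82 (company's 39 disregarded) > 74 — meets.
  Stage III.2 carried; the final stage is satisfied.
All stages carried — the union prevails on this issue.
Per-issue: Issue I → union; Issue II → union; Issue III → union. The union must prevail on every issue; overall, the union prevails.

union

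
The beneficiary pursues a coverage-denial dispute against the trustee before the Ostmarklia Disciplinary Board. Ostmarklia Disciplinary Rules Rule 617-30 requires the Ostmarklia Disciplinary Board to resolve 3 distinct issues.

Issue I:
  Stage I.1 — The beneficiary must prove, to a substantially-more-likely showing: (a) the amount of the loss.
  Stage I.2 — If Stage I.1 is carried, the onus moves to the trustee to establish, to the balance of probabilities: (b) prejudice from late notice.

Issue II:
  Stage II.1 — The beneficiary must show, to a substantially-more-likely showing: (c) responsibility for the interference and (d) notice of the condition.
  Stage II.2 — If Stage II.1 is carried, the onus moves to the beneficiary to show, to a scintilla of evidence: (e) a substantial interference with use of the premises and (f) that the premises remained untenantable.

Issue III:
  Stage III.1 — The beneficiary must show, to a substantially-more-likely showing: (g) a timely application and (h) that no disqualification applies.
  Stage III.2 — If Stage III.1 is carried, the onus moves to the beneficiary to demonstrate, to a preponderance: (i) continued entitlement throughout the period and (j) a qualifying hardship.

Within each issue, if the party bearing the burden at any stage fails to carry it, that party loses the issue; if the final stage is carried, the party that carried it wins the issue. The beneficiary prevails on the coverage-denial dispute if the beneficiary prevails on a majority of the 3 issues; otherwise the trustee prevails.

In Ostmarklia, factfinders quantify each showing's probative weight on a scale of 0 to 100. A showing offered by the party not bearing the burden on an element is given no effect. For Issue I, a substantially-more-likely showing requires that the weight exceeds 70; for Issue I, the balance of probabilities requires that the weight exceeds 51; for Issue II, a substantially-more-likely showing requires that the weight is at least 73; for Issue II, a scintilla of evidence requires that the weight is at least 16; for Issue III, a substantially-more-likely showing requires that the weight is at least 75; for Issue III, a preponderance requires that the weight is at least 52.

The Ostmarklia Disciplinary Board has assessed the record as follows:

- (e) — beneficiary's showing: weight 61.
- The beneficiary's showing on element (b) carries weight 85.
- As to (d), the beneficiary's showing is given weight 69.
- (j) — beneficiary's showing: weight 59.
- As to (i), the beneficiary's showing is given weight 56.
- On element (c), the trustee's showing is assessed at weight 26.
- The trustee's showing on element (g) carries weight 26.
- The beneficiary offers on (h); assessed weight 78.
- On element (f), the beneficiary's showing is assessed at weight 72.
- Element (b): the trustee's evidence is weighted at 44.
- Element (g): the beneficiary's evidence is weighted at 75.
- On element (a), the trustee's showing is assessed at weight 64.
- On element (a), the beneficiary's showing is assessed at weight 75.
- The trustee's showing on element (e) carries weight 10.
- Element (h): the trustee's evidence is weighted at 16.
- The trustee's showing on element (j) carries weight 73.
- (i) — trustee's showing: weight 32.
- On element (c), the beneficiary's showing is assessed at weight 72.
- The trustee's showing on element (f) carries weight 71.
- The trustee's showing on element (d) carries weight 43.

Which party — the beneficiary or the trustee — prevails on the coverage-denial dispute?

beneficiary

— Issue I —
Stage I.1 (beneficiary, a substantially-more-likely showing, weight exceeds 70): (a) 75 (trustee's 64 disregarded) > 70 — meets.
  Stage I.1 carried; the burden shifts to the trustee.
Stage I.2 (trustee, the balance of probabilities, weight exceeds 51): (b) 44 (beneficiary's 85 disregarded) ≤ 51 — fails.
  Stage I.2 not carried; the trustee fails its burden.
The beneficiary prevails on this issue.
— Issue II —
Stage II.1 — burden on beneficiary; standard: a substantially-more-likely showing (weight is at least 73).
    (c): 72 (trustee's 26 disregarded) < 73 [not met]
    (d): 69 (trustee's 43 disregarded) < 73 [not met]
  Stage II.1 not carried; the beneficiary fails its burden.
The trustee prevails on this issue.
— Issue III —
Stage III.1 (beneficiary, a substantially-more-likely showing, weight is at least 75): (g) 75 (trustee's 26 disregarded) ≥ 75 — meets; (h) 78 (trustee's 16 disregarded) ≥ 75 — meets.
  Stage III.1 carried; the burden remains with the beneficiary.
Stage III.2 (beneficiary, a preponderance, weight is at least 52): (i) 56 (trustee's 32 disregarded) ≥ 52 — meets; (j) 59 (trustee's 73 disregarded) ≥ 52 — meets.
  The beneficiary carries the last stage.
Every stage carried; the beneficiary prevails on this issue.
Per-issue: Issue I → beneficiary; Issue II → trustee; Issue III → beneficiary. The beneficiary must prevail on a majority of issues; overall, the beneficiary prevails.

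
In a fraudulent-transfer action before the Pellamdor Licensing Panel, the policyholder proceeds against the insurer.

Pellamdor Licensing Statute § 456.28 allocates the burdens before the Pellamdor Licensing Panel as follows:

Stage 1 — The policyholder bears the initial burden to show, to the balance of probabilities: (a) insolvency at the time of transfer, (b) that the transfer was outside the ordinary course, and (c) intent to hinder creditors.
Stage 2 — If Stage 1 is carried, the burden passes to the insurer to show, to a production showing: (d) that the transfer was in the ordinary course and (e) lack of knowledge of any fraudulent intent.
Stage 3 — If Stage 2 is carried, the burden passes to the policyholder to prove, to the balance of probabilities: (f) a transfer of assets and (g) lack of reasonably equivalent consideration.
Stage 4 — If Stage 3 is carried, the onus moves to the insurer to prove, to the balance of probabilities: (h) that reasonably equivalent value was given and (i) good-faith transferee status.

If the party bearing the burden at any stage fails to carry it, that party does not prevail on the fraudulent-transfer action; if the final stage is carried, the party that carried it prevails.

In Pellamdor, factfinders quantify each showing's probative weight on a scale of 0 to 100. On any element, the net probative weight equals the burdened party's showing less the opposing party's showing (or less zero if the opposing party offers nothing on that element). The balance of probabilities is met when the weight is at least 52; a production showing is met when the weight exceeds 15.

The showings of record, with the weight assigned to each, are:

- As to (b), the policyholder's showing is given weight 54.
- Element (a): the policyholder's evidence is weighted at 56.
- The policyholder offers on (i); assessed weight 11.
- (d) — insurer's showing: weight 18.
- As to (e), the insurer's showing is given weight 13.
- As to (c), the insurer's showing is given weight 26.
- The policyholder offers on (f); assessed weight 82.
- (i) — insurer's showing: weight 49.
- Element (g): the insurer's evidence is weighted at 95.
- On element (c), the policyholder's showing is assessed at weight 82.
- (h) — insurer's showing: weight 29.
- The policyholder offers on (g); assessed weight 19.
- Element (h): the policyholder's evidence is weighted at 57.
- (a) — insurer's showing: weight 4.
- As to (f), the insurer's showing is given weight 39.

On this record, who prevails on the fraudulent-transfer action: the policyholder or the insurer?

policyholder

At Stage 1 the policyholder must meet the balance of probabilities (weight is at least 52): on (a) the weight is 56 less the opposing 4 gives net 52, which does reach 52, so (a) meets the standard; on (b) the weight is 54, ≥ 52, so (b) meets the standard; on (c) the weight is 82 less the opposing 26 gives net 56, ≥ 52, so (c) meets the standard.
  Stage 1 carried; the burden shifts to the insurer.
At Stage 2 the insurer must meet a production showing (weight exceeds 15): on (d) the weight is 18, > 15, so (d) meets the standard; on (e) the weight is 13, ≤ 15, so (e) does not meet the standard.
  Not every element is met, so the insurer fails to carry Stage 2.
The analysis ends at Stage 2; the policyholder prevails.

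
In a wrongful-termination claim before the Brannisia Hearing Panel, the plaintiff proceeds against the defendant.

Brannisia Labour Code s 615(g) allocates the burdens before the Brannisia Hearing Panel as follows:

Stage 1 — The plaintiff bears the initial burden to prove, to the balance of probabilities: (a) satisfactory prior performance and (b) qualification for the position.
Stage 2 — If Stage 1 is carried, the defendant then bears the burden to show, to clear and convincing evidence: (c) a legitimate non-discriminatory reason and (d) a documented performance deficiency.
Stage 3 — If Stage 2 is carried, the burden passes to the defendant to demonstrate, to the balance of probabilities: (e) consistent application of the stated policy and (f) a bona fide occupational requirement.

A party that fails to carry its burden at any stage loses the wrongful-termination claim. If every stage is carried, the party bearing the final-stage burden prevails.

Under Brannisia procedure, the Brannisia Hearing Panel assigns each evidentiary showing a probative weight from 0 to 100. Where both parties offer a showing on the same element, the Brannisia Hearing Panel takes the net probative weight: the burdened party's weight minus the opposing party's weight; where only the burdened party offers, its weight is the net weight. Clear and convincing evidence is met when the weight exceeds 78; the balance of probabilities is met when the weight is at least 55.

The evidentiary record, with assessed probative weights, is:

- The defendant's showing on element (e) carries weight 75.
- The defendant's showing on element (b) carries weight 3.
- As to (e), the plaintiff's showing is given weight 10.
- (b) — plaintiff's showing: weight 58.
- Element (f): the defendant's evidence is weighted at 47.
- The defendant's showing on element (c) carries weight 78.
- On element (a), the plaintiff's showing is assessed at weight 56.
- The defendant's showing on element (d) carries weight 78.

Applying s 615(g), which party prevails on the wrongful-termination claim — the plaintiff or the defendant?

Stage 1 — burden on plaintiff; standard: the balance of probabilities (weight is at least 55).
    (a): 56 ≥ 55 [met]
    (b): 58 − 3 = 55 ≥ 55 [met]
  Stage 1 carried; the burden shifts to the defendant.
Stage 2 — burden on defendant; standard: clear and convincing evidence (weight exceeds 78).
    (c): 78 ≤ 78 [not met]
    (d): 78 ≤ 78 [not met]
  Not every element is met, so the defendant fails to carry Stage 2.
The analysis ends at Stage 2; the plaintiff prevails.

plaintiff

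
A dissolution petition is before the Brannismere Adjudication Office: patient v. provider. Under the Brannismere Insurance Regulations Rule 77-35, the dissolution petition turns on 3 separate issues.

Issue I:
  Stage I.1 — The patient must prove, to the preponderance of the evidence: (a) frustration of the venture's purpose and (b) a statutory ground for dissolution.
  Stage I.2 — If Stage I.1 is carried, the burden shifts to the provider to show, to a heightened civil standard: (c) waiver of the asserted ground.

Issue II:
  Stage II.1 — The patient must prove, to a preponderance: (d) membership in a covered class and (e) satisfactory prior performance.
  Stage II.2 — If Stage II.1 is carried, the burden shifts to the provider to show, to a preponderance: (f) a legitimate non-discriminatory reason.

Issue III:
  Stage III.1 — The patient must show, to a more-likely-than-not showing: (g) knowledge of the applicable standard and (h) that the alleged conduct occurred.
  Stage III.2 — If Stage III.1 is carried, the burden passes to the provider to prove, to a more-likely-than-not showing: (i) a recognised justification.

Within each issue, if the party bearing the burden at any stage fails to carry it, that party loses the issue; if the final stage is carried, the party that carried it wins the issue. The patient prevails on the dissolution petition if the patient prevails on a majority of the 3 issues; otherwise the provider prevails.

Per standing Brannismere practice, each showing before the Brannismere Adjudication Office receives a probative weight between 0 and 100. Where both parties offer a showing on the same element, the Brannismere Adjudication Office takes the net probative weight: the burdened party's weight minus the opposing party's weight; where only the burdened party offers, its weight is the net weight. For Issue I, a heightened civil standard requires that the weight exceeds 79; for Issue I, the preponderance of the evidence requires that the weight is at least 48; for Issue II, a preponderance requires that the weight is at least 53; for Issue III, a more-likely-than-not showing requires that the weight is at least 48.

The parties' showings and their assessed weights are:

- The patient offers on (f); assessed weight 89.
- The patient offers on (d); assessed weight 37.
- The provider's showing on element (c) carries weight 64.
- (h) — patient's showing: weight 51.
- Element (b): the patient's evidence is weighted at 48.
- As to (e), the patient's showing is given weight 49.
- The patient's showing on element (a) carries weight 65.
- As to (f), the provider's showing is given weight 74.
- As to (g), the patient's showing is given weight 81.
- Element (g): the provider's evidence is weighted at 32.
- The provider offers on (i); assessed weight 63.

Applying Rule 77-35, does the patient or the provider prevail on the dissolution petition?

— Issue I —
Stage I.1 (patient, the preponderance of the evidence, weight is at least 48): (a) 65 ≥ 48 — meets; (b) 48 ≥ 48 — meets.
  All elements met. The burden passes to the provider.
Stage I.2 (provider, a heightened civil standard, weight exceeds 79): (c) 64 ≤ 79 — fails.
  The provider does not carry Stage I.2.
The patient prevails on this issue.
— Issue II —
Stage II.1 (patient, a preponderance, weight is at least 53): (d) 37 < 53 — fails; (e) 49 < 53 — fails.
  Not every element is met, so the patient fails to carry Stage II.1.
The provider prevails on this issue.
— Issue III —
Stage III.1 (patient, a more-likely-than-not showing, weight is at least 48): (g) net 81−32=49 ≥ 48 — meets; (h) 51 ≥ 48 — meets.
  Stage III.1 is satisfied; the onus moves to the provider.
Stage III.2 (provider, a more-likely-than-not showing, weight is at least 48): (i) 63 ≥ 48 — meets.
  All elements met at the final stage.
All stages carried — the provider prevails on this issue.
Per-issue: Issue I → patient; Issue II → provider; Issue III → provider. The patient must prevail on a majority of issues; overall, the provider prevails.

provider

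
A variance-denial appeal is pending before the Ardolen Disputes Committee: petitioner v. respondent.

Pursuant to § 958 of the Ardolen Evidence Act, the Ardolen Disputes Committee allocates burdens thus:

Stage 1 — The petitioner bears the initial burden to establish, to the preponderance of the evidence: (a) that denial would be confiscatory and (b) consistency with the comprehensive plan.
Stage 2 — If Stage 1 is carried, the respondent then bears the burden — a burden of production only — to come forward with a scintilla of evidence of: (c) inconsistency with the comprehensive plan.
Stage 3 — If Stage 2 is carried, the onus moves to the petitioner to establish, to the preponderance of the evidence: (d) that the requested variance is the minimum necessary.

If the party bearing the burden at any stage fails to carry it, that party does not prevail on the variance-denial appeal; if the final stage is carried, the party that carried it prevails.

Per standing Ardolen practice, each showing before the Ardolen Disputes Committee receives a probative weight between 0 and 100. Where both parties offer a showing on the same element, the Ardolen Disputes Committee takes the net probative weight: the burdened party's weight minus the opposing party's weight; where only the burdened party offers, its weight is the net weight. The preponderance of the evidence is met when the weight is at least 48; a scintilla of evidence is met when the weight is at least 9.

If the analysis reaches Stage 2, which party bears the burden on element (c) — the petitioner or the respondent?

Stage 2's rule assigns the burden to the respondent (to a scintilla of evidence).

respondent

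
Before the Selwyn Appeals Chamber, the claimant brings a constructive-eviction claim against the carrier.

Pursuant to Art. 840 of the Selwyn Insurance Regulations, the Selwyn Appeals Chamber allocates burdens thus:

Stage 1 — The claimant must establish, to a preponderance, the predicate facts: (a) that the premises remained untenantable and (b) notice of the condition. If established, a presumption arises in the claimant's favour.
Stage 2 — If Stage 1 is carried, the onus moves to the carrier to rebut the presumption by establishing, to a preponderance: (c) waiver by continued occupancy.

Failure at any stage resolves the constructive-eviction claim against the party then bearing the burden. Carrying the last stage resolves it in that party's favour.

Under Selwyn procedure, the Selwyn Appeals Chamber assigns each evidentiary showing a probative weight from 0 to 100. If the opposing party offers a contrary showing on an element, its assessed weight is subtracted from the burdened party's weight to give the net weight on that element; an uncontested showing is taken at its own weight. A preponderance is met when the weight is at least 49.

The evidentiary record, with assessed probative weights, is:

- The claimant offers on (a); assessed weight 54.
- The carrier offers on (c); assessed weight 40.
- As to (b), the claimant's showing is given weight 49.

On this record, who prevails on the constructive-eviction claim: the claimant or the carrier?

claimant

At Stage 1 the claimant must meet a preponderance (weight is at least 49): on (a) the weight is 54, ≥ 49, so (a) meets the standard; on (b) the weight is 49, which does reach 49, so (b) meets the standard.
  Stage 1 is satisfied; the onus moves to the carrier.
At Stage 2 the carrier must meet a preponderance (weight is at least 49): on (c) the weight is 40, < 49, so (c) does not meet the standard.
  The carrier does not carry Stage 2.
The analysis ends at Stage 2; the claimant prevails.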